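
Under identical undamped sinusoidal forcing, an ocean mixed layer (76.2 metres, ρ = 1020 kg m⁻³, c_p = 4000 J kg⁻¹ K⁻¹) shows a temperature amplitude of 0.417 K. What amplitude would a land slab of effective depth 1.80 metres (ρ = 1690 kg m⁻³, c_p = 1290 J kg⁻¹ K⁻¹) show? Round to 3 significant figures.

33.0 K

C_ocean = 3.11×10^8 J/(m²·K); C_land = 3.92×10^6 J/(m²·K).
A ∝ 1/C ⇒ A_land = A_ocean × C_ocean/C_land = 0.417 × 79.2 = 33.0 K.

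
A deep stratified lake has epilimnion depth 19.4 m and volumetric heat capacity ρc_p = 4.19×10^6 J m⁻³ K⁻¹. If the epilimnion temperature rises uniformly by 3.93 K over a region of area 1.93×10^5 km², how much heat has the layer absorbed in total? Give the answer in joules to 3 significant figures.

Areal heat capacity C = ρc_p × D = 4.19×10^6 × 19.4 = 8.13×10^7 J m⁻² K⁻¹.
Heat per unit area: q = C ΔT = 8.13×10^7 × 3.93 = 3.19×10^8 J/m².
Total heat: Q = q × A = 3.19×10^8 × (1.93×10^5 × 10⁶ m²) = 6.17×10^19 J.

6.17×10^19 J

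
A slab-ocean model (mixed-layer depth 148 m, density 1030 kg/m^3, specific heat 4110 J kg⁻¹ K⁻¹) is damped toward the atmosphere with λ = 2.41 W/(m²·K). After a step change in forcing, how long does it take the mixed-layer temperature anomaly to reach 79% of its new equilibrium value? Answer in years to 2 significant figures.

13 years

Areal heat capacity C = ρ c_p D = 1030 × 4110 × 148 = 6.27×10^8 J m⁻² K⁻¹.
τ = C / λ = 6.27×10^8 / 2.41 = 2.60×10^8 s.
Fraction reached: 1 − e^(−t/τ) = 0.79 ⇒ t = −τ ln(1 − 0.79) = τ × 1.56.
t = 4.06×10^8 s = 12.9 years.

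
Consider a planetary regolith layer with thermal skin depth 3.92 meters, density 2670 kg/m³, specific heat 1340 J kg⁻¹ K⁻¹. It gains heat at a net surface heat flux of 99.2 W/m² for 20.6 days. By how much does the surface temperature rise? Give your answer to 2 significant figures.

13 K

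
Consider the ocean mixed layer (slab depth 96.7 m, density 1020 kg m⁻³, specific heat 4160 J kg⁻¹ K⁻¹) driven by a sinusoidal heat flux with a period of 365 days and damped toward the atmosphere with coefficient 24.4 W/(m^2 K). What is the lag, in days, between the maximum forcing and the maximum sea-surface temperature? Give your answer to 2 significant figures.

74 days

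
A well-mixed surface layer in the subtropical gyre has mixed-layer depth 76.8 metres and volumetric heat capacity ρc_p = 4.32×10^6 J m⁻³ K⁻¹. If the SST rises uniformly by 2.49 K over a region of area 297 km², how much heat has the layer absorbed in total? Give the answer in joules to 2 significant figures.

2.5×10^17 J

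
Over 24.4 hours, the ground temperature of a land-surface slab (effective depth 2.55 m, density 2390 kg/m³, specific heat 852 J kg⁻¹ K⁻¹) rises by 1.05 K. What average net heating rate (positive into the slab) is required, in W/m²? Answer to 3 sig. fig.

Areal heat capacity C = ρ c_p D = 2390 × 852 × 2.55 = 5.19×10^6 J/(m²·K).
Required heat per unit area: Q = C ΔT = 5.19×10^6 × 1.05 = 5.45×10^6 J/m².
Flux F = Q / Δt = 5.45×10^6 / 87800 s = 62.1 W/m².

62.1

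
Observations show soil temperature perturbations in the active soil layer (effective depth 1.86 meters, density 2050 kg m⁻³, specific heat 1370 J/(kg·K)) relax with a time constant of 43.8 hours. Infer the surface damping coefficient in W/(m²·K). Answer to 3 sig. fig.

33.1

Areal heat capacity C = ρ c_p D = 2050 × 1370 × 1.86 = 5.22×10^6 J/(m²·K).
τ = 43.8 hours = 1.58×10^5 s.
λ = C / τ = 5.22×10^6 / 1.58×10^5 = 33.1 W/(m²·K).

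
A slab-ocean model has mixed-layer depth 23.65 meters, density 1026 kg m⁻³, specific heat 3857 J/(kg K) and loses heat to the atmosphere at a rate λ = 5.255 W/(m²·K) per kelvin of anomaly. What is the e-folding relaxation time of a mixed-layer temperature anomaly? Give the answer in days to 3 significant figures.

206 days

Areal heat capacity C = ρ c_p D = 1026 × 3857 × 23.65 = 9.36×10^7 J/(m²·K).
Relaxation time τ = C / λ = 9.36×10^7 / 5.255 = 1.78×10^7 s.
In days: 1.78×10^7 s / (86400 s/day) = 206 days.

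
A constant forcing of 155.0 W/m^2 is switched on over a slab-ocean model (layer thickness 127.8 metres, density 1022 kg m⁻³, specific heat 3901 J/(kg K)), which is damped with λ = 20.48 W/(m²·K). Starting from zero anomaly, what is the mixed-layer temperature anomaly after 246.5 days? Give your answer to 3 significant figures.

4.35 K

Areal heat capacity C = ρ c_p D = 1022 × 3901 × 127.8 = 5.10×10^8 J/(m^2 K).
τ = C / λ = 5.10×10^8 / 20.48 = 2.49×10^7 s.
Equilibrium anomaly ΔT_eq = F / λ = 155.0 / 20.48 = 7.57 K.
t = 246.5 days = 2.13×10^7 s, so t/τ = 0.856.
ΔT(t) = ΔT_eq (1 − e^(−t/τ)) = 7.57 × (1 − e^−0.856) = 4.35 K.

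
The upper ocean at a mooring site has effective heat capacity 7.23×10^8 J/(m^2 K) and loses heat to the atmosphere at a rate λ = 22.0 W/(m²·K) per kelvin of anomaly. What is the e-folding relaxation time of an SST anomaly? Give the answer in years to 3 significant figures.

Areal heat capacity C = 7.23×10^8 J/(m^2 K) (given).
Relaxation time τ = C / λ = 7.23×10^8 / 22.0 = 3.29×10^7 s.
In years: 3.29×10^7 s / (3.156×10^7 s/year) = 1.04 years.

1.04 years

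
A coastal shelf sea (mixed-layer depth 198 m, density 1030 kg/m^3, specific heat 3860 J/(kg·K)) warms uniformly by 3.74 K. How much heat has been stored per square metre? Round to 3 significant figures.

Areal heat capacity C = ρ c_p D = 1030 × 3860 × 198 = 7.87×10^8 J/(m^2 K).
ΔQ = C ΔT = 7.87×10^8 × 3.74 = 2.94×10^9 J/m².

2.94×10^9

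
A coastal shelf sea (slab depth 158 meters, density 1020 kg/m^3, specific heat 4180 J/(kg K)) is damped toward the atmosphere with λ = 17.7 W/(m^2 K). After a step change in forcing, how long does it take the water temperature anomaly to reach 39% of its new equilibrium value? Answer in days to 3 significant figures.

218 days

Areal heat capacity C = ρ c_p D = 1020 × 4180 × 158 = 6.74×10^8 J m⁻² K⁻¹.
τ = C / λ = 6.74×10^8 / 17.7 = 3.81×10^7 s.
Fraction reached: 1 − e^(−t/τ) = 0.39 ⇒ t = −τ ln(1 − 0.39) = τ × 0.494.
t = 1.88×10^7 s = 218 days.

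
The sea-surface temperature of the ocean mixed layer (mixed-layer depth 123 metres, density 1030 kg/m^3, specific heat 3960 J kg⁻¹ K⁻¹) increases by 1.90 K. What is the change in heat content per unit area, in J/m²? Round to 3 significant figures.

Areal heat capacity C = ρ c_p D = 1030 × 3960 × 123 = 5.02×10^8 J m⁻² K⁻¹.
ΔQ = C ΔT = 5.02×10^8 × 1.90 = 9.53×10^8 J/m².

9.53×10^8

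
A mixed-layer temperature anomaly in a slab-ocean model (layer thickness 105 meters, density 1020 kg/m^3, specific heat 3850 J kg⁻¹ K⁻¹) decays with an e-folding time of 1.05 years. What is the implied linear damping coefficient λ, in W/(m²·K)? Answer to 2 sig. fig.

Areal heat capacity C = ρ c_p D = 1020 × 3850 × 105 = 4.12×10^8 J/(m^2 K).
τ = 1.05 years = 3.31×10^7 s.
λ = C / τ = 4.12×10^8 / 3.31×10^7 = 12.4 W/(m²·K).

12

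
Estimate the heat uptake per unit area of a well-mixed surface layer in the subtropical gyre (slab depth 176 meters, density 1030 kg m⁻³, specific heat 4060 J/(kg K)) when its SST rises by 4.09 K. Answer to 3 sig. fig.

3.01×10^9

Areal heat capacity C = ρ c_p D = 1030 × 4060 × 176 = 7.36×10^8 J/(m^2 K).
ΔQ = C ΔT = 7.36×10^8 × 4.09 = 3.01×10^9 J/m².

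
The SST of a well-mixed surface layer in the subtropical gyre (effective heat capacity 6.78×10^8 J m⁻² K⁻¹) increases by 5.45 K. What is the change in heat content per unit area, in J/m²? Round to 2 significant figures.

3.7×10^9

Areal heat capacity C = 6.78×10^8 J m⁻² K⁻¹ (given).
ΔQ = C ΔT = 6.78×10^8 × 5.45 = 3.70×10^9 J/m².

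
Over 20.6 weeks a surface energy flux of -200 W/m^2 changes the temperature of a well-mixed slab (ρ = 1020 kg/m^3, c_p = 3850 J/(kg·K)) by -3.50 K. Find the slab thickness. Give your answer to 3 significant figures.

Heat input Q = F Δt = -200 × 1.25×10^7 s = -2.49×10^9 J/m².
Required areal heat capacity C = Q / ΔT = 7.12×10^8 J/(m²·K).
Depth D = C / (ρ c_p) = 7.12×10^8 / (1020 × 3850) = 181 m.

181 m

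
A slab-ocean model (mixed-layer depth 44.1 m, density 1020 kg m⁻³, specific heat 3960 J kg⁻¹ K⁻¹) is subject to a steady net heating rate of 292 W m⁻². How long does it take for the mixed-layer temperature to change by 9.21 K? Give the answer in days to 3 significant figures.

65.0 days

Areal heat capacity C = ρ c_p D = 1020 × 3960 × 44.1 = 1.78×10^8 J/(m²·K).
Time required: Δt = C ΔT / F = 1.78×10^8 × 9.21 / 292 = 5.62×10^6 s.
In days: 5.62×10^6 s / (86400 s/day) = 65.0 days.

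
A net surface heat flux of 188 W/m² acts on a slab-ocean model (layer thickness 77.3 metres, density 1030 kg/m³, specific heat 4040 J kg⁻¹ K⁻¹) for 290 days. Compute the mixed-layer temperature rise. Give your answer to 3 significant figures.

Areal heat capacity C = ρ c_p D = 1030 × 4040 × 77.3 = 3.22×10^8 J/(m²·K).
Net heat input Q = F Δt = 188 × (290 days × 86400 s/day) = 4.71×10^9 J/m².
ΔT = Q / C = 4.71×10^9 / 3.22×10^8 = 14.6 K.

14.6 K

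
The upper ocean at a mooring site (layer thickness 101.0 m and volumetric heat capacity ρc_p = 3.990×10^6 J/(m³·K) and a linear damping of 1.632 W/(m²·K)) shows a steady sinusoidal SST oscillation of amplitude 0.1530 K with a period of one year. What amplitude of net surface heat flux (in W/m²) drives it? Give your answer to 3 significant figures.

Areal heat capacity C = ρc_p × D = 3.990×10^6 × 101.0 = 4.03×10^8 J/(m^2 K).
ω = 2π / 3.15×10^7 s = 1.99×10^-7 s⁻¹.
√((Cω)² + λ²) = √((80.3)² + 1.632²) = 80.3 W/(m²·K).
F₀ = A × √((Cω)²+λ²) = 0.1530 × 80.3 = 12.3 W/m².

12.3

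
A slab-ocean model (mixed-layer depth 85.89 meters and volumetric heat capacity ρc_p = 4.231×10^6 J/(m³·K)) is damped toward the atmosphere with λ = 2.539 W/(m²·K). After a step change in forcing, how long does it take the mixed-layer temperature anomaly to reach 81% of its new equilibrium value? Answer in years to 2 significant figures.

Areal heat capacity C = ρc_p × D = 4.231×10^6 × 85.89 = 3.63×10^8 J/(m^2 K).
τ = C / λ = 3.63×10^8 / 2.539 = 1.43×10^8 s.
Fraction reached: 1 − e^(−t/τ) = 0.81 ⇒ t = −τ ln(1 − 0.81) = τ × 1.66.
t = 2.38×10^8 s = 7.53 years.

7.5 years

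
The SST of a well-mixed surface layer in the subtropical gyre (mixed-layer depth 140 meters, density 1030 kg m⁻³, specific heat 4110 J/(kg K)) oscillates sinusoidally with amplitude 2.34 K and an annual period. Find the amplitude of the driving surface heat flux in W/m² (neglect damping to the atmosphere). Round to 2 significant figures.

280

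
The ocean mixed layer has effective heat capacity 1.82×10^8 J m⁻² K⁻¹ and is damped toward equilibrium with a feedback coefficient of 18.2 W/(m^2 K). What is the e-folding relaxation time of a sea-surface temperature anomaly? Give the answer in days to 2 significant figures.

120 days

Areal heat capacity C = 1.82×10^8 J m⁻² K⁻¹ (given).
Relaxation time τ = C / λ = 1.82×10^8 / 18.2 = 1.00×10^7 s.
In days: 1.00×10^7 s / (86400 s/day) = 116 days.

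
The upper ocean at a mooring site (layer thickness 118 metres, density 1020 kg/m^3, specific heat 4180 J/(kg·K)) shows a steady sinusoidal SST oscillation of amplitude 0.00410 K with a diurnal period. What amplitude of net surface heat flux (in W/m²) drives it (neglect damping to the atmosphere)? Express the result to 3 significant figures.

150

Areal heat capacity C = ρ c_p D = 1020 × 4180 × 118 = 5.03×10^8 J/(m^2 K).
ω = 2π / 86400 s = 7.27×10^-5 s⁻¹.
Cω = 5.03×10^8 × 7.27×10^-5 = 36600 W/(m²·K).
F₀ = A × Cω = 0.00410 × 36600 = 150 W/m².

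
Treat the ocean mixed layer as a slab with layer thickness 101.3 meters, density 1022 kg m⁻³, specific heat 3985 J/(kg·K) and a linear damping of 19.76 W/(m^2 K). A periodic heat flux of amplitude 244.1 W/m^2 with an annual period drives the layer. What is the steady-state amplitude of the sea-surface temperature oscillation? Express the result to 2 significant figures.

2.9 K

Areal heat capacity C = ρ c_p D = 1022 × 3985 × 101.3 = 4.13×10^8 J/(m^2 K).
Angular frequency ω = 2π / T = 2π / 3.15×10^7 s = 1.99×10^-7 s⁻¹.
√((Cω)² + λ²) = √((82.2)² + 19.76²) = 84.5 W/(m²·K).
Amplitude A = F₀ / √((Cω)²+λ²) = 244.1 / 84.5 = 2.89 K.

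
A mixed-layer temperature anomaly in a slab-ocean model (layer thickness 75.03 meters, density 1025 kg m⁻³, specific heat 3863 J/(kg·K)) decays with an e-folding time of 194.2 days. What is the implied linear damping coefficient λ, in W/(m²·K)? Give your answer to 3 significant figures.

Areal heat capacity C = ρ c_p D = 1025 × 3863 × 75.03 = 2.97×10^8 J/(m²·K).
τ = 194.2 days = 1.68×10^7 s.
λ = C / τ = 2.97×10^8 / 1.68×10^7 = 17.7 W/(m²·K).

17.7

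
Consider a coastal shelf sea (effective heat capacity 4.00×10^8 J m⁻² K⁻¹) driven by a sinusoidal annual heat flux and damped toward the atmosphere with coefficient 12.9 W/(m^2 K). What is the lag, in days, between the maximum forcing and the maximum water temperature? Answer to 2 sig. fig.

Areal heat capacity C = 4.00×10^8 J m⁻² K⁻¹ (given).
ω = 2π / 3.15×10^7 s = 1.99×10^-7 s⁻¹.
Phase lag φ = arctan(Cω/λ) = arctan(79.7/12.9) = 1.41 rad.
Time lag = φ / ω = 1.41 / 1.99×10^-7 = 7.08×10^6 s = 81.9 days.

82 days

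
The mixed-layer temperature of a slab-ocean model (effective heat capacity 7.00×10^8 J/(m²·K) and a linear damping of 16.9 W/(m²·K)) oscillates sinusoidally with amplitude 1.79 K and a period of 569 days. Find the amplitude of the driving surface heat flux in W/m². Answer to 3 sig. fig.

163

Areal heat capacity C = 7.00×10^8 J/(m²·K) (given).
ω = 2π / 4.92×10^7 s = 1.28×10^-7 s⁻¹.
√((Cω)² + λ²) = √((89.5)² + 16.9²) = 91.0 W/(m²·K).
F₀ = A × √((Cω)²+λ²) = 1.79 × 91.0 = 163 W/m².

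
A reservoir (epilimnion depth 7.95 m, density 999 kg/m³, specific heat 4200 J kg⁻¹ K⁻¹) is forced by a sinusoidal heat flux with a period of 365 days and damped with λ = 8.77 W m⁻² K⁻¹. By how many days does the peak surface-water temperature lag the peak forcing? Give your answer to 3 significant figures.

37.7 days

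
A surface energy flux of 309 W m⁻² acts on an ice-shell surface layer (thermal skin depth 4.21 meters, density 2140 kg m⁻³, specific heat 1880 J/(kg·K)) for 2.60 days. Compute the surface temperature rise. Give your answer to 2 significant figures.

Areal heat capacity C = ρ c_p D = 2140 × 1880 × 4.21 = 1.69×10^7 J/(m^2 K).
Net heat input Q = F Δt = 309 × (2.60 days × 86400 s/day) = 6.94×10^7 J/m².
ΔT = Q / C = 6.94×10^7 / 1.69×10^7 = 4.10 K.

4.1 K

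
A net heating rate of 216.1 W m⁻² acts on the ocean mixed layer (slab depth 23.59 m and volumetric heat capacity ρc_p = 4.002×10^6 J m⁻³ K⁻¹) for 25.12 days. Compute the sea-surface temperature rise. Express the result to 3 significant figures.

Areal heat capacity C = ρc_p × D = 4.002×10^6 × 23.59 = 9.44×10^7 J m⁻² K⁻¹.
Net heat input Q = F Δt = 216.1 × (25.12 days × 86400 s/day) = 4.69×10^8 J/m².
ΔT = Q / C = 4.69×10^8 / 9.44×10^7 = 4.97 K.

4.97 K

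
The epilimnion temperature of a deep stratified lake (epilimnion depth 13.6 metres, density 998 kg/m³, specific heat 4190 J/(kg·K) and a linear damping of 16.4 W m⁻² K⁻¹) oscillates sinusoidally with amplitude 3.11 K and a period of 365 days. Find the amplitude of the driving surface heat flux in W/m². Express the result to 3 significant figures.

62.0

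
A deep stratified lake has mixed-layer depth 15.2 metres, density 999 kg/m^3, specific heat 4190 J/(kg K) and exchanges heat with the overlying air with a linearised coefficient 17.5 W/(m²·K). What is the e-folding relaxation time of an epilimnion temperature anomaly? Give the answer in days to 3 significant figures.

42.1 days

Areal heat capacity C = ρ c_p D = 999 × 4190 × 15.2 = 6.36×10^7 J m⁻² K⁻¹.
Relaxation time τ = C / λ = 6.36×10^7 / 17.5 = 3.64×10^6 s.
In days: 3.64×10^6 s / (86400 s/day) = 42.1 days.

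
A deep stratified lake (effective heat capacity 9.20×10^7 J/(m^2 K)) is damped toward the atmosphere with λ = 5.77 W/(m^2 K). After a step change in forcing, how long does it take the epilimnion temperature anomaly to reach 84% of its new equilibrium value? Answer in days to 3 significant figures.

338 days

Areal heat capacity C = 9.20×10^7 J/(m^2 K) (given).
τ = C / λ = 9.20×10^7 / 5.77 = 1.59×10^7 s.
Fraction reached: 1 − e^(−t/τ) = 0.84 ⇒ t = −τ ln(1 − 0.84) = τ × 1.83.
t = 2.92×10^7 s = 338 days.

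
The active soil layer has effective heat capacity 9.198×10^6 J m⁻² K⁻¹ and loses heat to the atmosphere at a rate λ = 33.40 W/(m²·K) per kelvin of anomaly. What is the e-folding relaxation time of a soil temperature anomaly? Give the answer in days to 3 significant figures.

Areal heat capacity C = 9.198×10^6 J m⁻² K⁻¹ (given).
Relaxation time τ = C / λ = 9.20×10^6 / 33.40 = 2.75×10^5 s.
In days: 2.75×10^5 s / (86400 s/day) = 3.19 days.

3.19 days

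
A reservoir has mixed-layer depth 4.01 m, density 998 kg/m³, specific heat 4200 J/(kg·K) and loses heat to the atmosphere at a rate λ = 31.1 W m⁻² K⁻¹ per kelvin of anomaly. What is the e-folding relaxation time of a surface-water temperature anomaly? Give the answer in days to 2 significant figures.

6.3 days

Areal heat capacity C = ρ c_p D = 998 × 4200 × 4.01 = 1.68×10^7 J m⁻² K⁻¹.
Relaxation time τ = C / λ = 1.68×10^7 / 31.1 = 5.40×10^5 s.
In days: 5.40×10^5 s / (86400 s/day) = 6.26 days.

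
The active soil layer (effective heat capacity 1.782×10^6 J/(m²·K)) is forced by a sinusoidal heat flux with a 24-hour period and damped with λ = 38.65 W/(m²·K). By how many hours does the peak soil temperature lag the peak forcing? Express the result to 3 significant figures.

4.89 hours

Areal heat capacity C = 1.782×10^6 J/(m²·K) (given).
ω = 2π / 86400 s = 7.27×10^-5 s⁻¹.
Phase lag φ = arctan(Cω/λ) = arctan(130/38.65) = 1.28 rad.
Time lag = φ / ω = 1.28 / 7.27×10^-5 = 17600 s = 4.89 hours.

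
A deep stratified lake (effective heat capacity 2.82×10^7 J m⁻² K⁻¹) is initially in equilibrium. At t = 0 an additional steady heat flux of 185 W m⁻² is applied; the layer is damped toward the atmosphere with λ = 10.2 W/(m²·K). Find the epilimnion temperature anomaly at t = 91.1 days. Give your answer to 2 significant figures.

Areal heat capacity C = 2.82×10^7 J m⁻² K⁻¹ (given).
τ = C / λ = 2.82×10^7 / 10.2 = 2.76×10^6 s.
Equilibrium anomaly ΔT_eq = F / λ = 185 / 10.2 = 18.1 K.
t = 91.1 days = 7.87×10^6 s, so t/τ = 2.85.
ΔT(t) = ΔT_eq (1 − e^(−t/τ)) = 18.1 × (1 − e^−2.85) = 17.1 K.

17 K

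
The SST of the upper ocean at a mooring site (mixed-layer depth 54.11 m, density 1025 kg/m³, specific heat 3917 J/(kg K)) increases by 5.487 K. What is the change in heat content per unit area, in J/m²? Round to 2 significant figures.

1.2×10^9

Areal heat capacity C = ρ c_p D = 1025 × 3917 × 54.11 = 2.17×10^8 J/(m^2 K).
ΔQ = C ΔT = 2.17×10^8 × 5.487 = 1.19×10^9 J/m².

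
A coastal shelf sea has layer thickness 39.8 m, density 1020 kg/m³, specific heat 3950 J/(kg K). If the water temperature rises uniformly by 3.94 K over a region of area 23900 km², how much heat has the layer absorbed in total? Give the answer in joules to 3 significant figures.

Areal heat capacity C = ρ c_p D = 1020 × 3950 × 39.8 = 1.60×10^8 J/(m²·K).
Heat per unit area: q = C ΔT = 1.60×10^8 × 3.94 = 6.32×10^8 J/m².
Total heat: Q = q × A = 6.32×10^8 × (23900 × 10⁶ m²) = 1.51×10^19 J.

1.51×10^19 J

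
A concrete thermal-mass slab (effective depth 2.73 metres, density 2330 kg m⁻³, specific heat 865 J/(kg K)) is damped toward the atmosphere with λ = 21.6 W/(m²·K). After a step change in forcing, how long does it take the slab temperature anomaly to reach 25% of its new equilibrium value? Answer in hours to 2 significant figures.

Areal heat capacity C = ρ c_p D = 2330 × 865 × 2.73 = 5.50×10^6 J/(m^2 K).
τ = C / λ = 5.50×10^6 / 21.6 = 2.55×10^5 s.
Fraction reached: 1 − e^(−t/τ) = 0.25 ⇒ t = −τ ln(1 − 0.25) = τ × 0.288.
t = 73300 s = 20.4 hours.

20 hours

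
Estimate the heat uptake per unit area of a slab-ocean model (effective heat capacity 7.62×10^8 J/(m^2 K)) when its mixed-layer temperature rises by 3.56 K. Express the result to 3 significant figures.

Areal heat capacity C = 7.62×10^8 J/(m^2 K) (given).
ΔQ = C ΔT = 7.62×10^8 × 3.56 = 2.71×10^9 J/m².

2.71×10^9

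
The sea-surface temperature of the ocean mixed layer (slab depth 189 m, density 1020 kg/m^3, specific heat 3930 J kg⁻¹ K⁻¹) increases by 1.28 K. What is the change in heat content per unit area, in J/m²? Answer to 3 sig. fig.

Areal heat capacity C = ρ c_p D = 1020 × 3930 × 189 = 7.58×10^8 J m⁻² K⁻¹.
ΔQ = C ΔT = 7.58×10^8 × 1.28 = 9.70×10^8 J/m².

9.70×10^8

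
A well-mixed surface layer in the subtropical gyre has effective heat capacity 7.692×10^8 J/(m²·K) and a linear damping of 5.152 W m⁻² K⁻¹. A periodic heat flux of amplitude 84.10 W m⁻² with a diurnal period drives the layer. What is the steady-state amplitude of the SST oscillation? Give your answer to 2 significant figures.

0.0015 K

Areal heat capacity C = 7.692×10^8 J/(m²·K) (given).
Angular frequency ω = 2π / T = 2π / 86400 s = 7.27×10^-5 s⁻¹.
√((Cω)² + λ²) = √((55900)² + 5.152²) = 55900 W/(m²·K).
Amplitude A = F₀ / √((Cω)²+λ²) = 84.10 / 55900 = 0.00150 K.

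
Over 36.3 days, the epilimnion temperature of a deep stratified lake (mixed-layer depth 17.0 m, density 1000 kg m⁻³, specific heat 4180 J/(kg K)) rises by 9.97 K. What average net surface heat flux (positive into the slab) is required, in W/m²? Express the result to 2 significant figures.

230

Areal heat capacity C = ρ c_p D = 1000 × 4180 × 17.0 = 7.11×10^7 J/(m^2 K).
Required heat per unit area: Q = C ΔT = 7.11×10^7 × 9.97 = 7.08×10^8 J/m².
Flux F = Q / Δt = 7.08×10^8 / 3.14×10^6 s = 226 W/m².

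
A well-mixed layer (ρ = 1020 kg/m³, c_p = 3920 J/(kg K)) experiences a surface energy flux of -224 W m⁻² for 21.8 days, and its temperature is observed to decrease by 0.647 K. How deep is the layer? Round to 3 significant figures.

163 m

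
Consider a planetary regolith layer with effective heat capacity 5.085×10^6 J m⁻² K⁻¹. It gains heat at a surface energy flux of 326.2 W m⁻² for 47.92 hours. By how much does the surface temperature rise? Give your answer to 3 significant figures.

11.1 K

Areal heat capacity C = 5.085×10^6 J m⁻² K⁻¹ (given).
Net heat input Q = F Δt = 326.2 × (47.92 hours × 3600 s/hour) = 5.63×10^7 J/m².
ΔT = Q / C = 5.63×10^7 / 5.08×10^6 = 11.1 K.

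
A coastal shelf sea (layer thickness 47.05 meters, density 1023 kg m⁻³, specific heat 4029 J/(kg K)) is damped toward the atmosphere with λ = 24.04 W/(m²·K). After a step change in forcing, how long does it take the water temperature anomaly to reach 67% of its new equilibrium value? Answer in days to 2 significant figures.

100 days

Areal heat capacity C = ρ c_p D = 1023 × 4029 × 47.05 = 1.94×10^8 J/(m^2 K).
τ = C / λ = 1.94×10^8 / 24.04 = 8.07×10^6 s.
Fraction reached: 1 − e^(−t/τ) = 0.67 ⇒ t = −τ ln(1 − 0.67) = τ × 1.11.
t = 8.94×10^6 s = 104 days.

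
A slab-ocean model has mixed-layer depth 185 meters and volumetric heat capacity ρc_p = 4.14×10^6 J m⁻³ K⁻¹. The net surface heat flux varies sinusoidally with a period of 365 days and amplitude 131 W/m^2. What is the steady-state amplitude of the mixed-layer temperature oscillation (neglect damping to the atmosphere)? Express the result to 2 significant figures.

0.86 K

Areal heat capacity C = ρc_p × D = 4.14×10^6 × 185 = 7.66×10^8 J/(m²·K).
Angular frequency ω = 2π / T = 2π / 3.15×10^7 s = 1.99×10^-7 s⁻¹.
Cω = 7.66×10^8 × 1.99×10^-7 = 153 W/(m²·K).
Amplitude A = F₀ / (Cω) = 131 / 153 = 0.858 K.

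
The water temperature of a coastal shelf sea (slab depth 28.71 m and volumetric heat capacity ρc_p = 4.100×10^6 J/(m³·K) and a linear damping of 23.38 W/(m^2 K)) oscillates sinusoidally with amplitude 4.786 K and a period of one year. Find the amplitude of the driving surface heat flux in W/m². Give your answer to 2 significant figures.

Areal heat capacity C = ρc_p × D = 4.100×10^6 × 28.71 = 1.18×10^8 J/(m^2 K).
ω = 2π / 3.15×10^7 s = 1.99×10^-7 s⁻¹.
√((Cω)² + λ²) = √((23.5)² + 23.38²) = 33.1 W/(m²·K).
F₀ = A × √((Cω)²+λ²) = 4.786 × 33.1 = 158 W/m².

160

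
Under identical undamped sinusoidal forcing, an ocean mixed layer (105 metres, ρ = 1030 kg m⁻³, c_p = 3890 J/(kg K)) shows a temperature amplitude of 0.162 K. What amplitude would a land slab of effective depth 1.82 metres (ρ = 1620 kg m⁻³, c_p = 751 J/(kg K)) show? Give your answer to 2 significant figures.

31 K

C_ocean = 4.21×10^8 J/(m²·K); C_land = 2.21×10^6 J/(m²·K).
A ∝ 1/C ⇒ A_land = A_ocean × C_ocean/C_land = 0.162 × 190 = 30.8 K.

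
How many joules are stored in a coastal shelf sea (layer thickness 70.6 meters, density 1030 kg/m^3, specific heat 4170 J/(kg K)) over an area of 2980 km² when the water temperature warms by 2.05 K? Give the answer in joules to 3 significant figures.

Areal heat capacity C = ρ c_p D = 1030 × 4170 × 70.6 = 3.03×10^8 J/(m²·K).
Heat per unit area: q = C ΔT = 3.03×10^8 × 2.05 = 6.22×10^8 J/m².
Total heat: Q = q × A = 6.22×10^8 × (2980 × 10⁶ m²) = 1.85×10^18 J.

1.85×10^18 J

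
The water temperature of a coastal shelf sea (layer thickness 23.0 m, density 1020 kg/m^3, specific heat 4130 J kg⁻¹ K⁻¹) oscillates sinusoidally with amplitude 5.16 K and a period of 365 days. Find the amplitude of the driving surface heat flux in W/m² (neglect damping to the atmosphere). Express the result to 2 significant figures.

100

Areal heat capacity C = ρ c_p D = 1020 × 4130 × 23.0 = 9.69×10^7 J m⁻² K⁻¹.
ω = 2π / 3.15×10^7 s = 1.99×10^-7 s⁻¹.
Cω = 9.69×10^7 × 1.99×10^-7 = 19.3 W/(m²·K).
F₀ = A × Cω = 5.16 × 19.3 = 99.6 W/m².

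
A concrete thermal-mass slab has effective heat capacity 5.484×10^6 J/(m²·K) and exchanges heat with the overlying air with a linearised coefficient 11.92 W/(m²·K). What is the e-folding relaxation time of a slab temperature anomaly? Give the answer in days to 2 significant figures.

5.3 days

Areal heat capacity C = 5.484×10^6 J/(m²·K) (given).
Relaxation time τ = C / λ = 5.48×10^6 / 11.92 = 4.60×10^5 s.
In days: 4.60×10^5 s / (86400 s/day) = 5.32 days.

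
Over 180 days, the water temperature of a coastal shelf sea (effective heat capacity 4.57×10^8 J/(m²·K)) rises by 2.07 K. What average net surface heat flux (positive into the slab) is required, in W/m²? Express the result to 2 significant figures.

61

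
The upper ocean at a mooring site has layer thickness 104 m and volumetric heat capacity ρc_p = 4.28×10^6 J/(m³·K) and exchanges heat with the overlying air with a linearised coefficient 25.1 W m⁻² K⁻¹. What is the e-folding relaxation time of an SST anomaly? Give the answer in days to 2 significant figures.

Areal heat capacity C = ρc_p × D = 4.28×10^6 × 104 = 4.45×10^8 J/(m²·K).
Relaxation time τ = C / λ = 4.45×10^8 / 25.1 = 1.77×10^7 s.
In days: 1.77×10^7 s / (86400 s/day) = 205 days.

210 days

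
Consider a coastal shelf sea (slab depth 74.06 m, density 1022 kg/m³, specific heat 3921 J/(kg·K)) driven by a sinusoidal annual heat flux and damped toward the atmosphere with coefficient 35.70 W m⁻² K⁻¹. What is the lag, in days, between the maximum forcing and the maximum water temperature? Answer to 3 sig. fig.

Areal heat capacity C = ρ c_p D = 1022 × 3921 × 74.06 = 2.97×10^8 J/(m^2 K).
ω = 2π / 3.15×10^7 s = 1.99×10^-7 s⁻¹.
Phase lag φ = arctan(Cω/λ) = arctan(59.1/35.70) = 1.03 rad.
Time lag = φ / ω = 1.03 / 1.99×10^-7 = 5.16×10^6 s = 59.7 days.

59.7 days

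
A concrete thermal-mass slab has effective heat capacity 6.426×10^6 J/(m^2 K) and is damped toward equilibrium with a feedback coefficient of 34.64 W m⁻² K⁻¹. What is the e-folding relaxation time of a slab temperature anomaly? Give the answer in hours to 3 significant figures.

Areal heat capacity C = 6.426×10^6 J/(m^2 K) (given).
Relaxation time τ = C / λ = 6.43×10^6 / 34.64 = 1.86×10^5 s.
In hours: 1.86×10^5 s / (3600 s/hour) = 51.5 hours.

51.5 hours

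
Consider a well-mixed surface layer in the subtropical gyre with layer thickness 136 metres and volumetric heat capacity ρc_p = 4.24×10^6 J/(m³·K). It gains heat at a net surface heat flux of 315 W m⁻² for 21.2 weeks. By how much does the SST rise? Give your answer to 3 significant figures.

7.00 K

Areal heat capacity C = ρc_p × D = 4.24×10^6 × 136 = 5.77×10^8 J/(m^2 K).
Net heat input Q = F Δt = 315 × (21.2 weeks × 6.048×10^5 s/week) = 4.04×10^9 J/m².
ΔT = Q / C = 4.04×10^9 / 5.77×10^8 = 7.00 K.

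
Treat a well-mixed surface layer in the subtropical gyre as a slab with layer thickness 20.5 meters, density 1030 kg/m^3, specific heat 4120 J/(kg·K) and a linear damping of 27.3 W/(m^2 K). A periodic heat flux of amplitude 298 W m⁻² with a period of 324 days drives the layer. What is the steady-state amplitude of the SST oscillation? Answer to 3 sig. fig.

Areal heat capacity C = ρ c_p D = 1030 × 4120 × 20.5 = 8.70×10^7 J/(m²·K).
Angular frequency ω = 2π / T = 2π / 2.80×10^7 s = 2.24×10^-7 s⁻¹.
√((Cω)² + λ²) = √((19.5)² + 27.3²) = 33.6 W/(m²·K).
Amplitude A = F₀ / √((Cω)²+λ²) = 298 / 33.6 = 8.88 K.

8.88 K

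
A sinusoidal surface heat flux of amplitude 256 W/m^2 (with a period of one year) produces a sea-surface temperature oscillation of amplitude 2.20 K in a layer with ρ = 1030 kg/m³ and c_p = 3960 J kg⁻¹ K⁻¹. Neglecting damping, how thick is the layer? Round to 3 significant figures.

143 m

ω = 2π / 3.15×10^7 s = 1.99×10^-7 s⁻¹.
Required C = F₀ / (A ω) = 256 / (2.20 × 1.99×10^-7) = 5.84×10^8 J/(m²·K).
D = C / (ρ c_p) = 5.84×10^8 / (1030 × 3960) = 143 m.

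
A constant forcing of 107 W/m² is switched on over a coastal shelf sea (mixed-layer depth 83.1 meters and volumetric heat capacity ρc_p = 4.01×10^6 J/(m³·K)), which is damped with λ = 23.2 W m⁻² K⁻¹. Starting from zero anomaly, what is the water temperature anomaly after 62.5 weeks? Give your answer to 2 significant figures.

4.3 K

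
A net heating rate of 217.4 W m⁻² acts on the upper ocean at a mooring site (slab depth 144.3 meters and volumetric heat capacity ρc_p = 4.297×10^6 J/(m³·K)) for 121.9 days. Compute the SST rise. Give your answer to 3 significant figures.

Areal heat capacity C = ρc_p × D = 4.297×10^6 × 144.3 = 6.20×10^8 J m⁻² K⁻¹.
Net heat input Q = F Δt = 217.4 × (121.9 days × 86400 s/day) = 2.29×10^9 J/m².
ΔT = Q / C = 2.29×10^9 / 6.20×10^8 = 3.69 K.

3.69 K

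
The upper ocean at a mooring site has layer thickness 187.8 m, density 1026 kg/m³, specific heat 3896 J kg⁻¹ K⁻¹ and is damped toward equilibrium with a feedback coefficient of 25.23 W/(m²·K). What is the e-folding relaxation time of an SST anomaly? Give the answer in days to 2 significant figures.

340 days

Areal heat capacity C = ρ c_p D = 1026 × 3896 × 187.8 = 7.51×10^8 J m⁻² K⁻¹.
Relaxation time τ = C / λ = 7.51×10^8 / 25.23 = 2.98×10^7 s.
In days: 2.98×10^7 s / (86400 s/day) = 344 days.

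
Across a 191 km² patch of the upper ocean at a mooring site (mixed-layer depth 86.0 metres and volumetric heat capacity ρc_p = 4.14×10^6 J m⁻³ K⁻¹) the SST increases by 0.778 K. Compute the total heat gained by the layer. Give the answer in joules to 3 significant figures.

Areal heat capacity C = ρc_p × D = 4.14×10^6 × 86.0 = 3.56×10^8 J/(m^2 K).
Heat per unit area: q = C ΔT = 3.56×10^8 × 0.778 = 2.77×10^8 J/m².
Total heat: Q = q × A = 2.77×10^8 × (191 × 10⁶ m²) = 5.29×10^16 J.

5.29×10^16 J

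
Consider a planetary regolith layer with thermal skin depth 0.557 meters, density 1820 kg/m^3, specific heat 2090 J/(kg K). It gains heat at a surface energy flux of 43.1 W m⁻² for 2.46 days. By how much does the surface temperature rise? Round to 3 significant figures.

4.32 K

Areal heat capacity C = ρ c_p D = 1820 × 2090 × 0.557 = 2.12×10^6 J/(m²·K).
Net heat input Q = F Δt = 43.1 × (2.46 days × 86400 s/day) = 9.16×10^6 J/m².
ΔT = Q / C = 9.16×10^6 / 2.12×10^6 = 4.32 K.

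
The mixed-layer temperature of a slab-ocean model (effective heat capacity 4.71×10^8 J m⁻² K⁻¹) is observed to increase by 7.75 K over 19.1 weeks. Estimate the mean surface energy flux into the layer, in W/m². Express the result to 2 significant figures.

Areal heat capacity C = 4.71×10^8 J m⁻² K⁻¹ (given).
Required heat per unit area: Q = C ΔT = 4.71×10^8 × 7.75 = 3.65×10^9 J/m².
Flux F = Q / Δt = 3.65×10^9 / 1.16×10^7 s = 316 W/m².

320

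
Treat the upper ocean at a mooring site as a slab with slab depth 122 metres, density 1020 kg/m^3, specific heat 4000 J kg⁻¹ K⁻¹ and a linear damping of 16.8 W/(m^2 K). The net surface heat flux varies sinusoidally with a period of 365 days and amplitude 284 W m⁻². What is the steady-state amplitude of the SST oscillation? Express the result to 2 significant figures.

2.8 K

Areal heat capacity C = ρ c_p D = 1020 × 4000 × 122 = 4.98×10^8 J m⁻² K⁻¹.
Angular frequency ω = 2π / T = 2π / 3.15×10^7 s = 1.99×10^-7 s⁻¹.
√((Cω)² + λ²) = √((99.2)² + 16.8²) = 101 W/(m²·K).
Amplitude A = F₀ / √((Cω)²+λ²) = 284 / 101 = 2.82 K.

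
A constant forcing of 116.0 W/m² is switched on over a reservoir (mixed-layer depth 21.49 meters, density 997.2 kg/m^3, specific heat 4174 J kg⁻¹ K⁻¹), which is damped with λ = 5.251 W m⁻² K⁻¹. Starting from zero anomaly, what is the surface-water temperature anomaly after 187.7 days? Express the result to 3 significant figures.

13.6 K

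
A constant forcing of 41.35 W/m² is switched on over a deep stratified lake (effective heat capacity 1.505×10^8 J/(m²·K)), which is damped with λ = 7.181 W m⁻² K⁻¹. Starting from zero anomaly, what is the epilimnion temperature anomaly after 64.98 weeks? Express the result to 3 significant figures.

Areal heat capacity C = 1.505×10^8 J/(m²·K) (given).
τ = C / λ = 1.50×10^8 / 7.181 = 2.10×10^7 s.
Equilibrium anomaly ΔT_eq = F / λ = 41.35 / 7.181 = 5.76 K.
t = 64.98 weeks = 3.93×10^7 s, so t/τ = 1.88.
ΔT(t) = ΔT_eq (1 − e^(−t/τ)) = 5.76 × (1 − e^−1.88) = 4.88 K.

4.88 K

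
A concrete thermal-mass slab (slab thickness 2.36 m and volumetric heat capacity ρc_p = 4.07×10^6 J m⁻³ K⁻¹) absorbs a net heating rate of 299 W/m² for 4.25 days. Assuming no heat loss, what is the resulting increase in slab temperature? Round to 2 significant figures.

Areal heat capacity C = ρc_p × D = 4.07×10^6 × 2.36 = 9.61×10^6 J m⁻² K⁻¹.
Net heat input Q = F Δt = 299 × (4.25 days × 86400 s/day) = 1.10×10^8 J/m².
ΔT = Q / C = 1.10×10^8 / 9.61×10^6 = 11.4 K.

11 K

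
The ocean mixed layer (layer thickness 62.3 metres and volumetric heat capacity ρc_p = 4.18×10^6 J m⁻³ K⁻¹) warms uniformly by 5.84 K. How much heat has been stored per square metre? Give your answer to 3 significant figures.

1.52×10^9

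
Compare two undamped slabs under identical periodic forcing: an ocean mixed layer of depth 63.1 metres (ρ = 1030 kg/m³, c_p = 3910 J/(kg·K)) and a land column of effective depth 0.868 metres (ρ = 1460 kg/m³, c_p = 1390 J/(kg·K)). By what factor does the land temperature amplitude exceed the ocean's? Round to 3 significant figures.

C_ocean = 1030 × 3910 × 63.1 = 2.54×10^8 J/(m²·K).
C_land = 1460 × 1390 × 0.868 = 1.76×10^6 J/(m²·K).
Undamped amplitude ∝ 1/C, so A_land/A_ocean = C_ocean/C_land = 144.

144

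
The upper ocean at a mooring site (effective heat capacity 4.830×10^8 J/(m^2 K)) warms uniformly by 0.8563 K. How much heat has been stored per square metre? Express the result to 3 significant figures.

4.14×10^8

Areal heat capacity C = 4.830×10^8 J/(m^2 K) (given).
ΔQ = C ΔT = 4.83×10^8 × 0.8563 = 4.14×10^8 J/m².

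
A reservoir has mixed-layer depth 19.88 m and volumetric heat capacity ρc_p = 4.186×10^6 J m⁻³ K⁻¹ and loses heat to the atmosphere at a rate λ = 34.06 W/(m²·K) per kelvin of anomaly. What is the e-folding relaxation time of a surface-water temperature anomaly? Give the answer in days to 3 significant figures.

28.3 days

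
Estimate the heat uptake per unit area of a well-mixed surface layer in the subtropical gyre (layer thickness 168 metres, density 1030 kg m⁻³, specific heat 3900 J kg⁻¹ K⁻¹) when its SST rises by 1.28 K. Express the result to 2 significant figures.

Areal heat capacity C = ρ c_p D = 1030 × 3900 × 168 = 6.75×10^8 J m⁻² K⁻¹.
ΔQ = C ΔT = 6.75×10^8 × 1.28 = 8.64×10^8 J/m².

8.6×10^8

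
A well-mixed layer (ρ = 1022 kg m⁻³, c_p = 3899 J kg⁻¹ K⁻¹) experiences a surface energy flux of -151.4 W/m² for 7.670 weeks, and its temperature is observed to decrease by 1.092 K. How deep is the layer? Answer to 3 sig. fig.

161 m

Heat input Q = F Δt = -151.4 × 4.64×10^6 s = -7.02×10^8 J/m².
Required areal heat capacity C = Q / ΔT = 6.43×10^8 J/(m²·K).
Depth D = C / (ρ c_p) = 6.43×10^8 / (1022 × 3899) = 161 m.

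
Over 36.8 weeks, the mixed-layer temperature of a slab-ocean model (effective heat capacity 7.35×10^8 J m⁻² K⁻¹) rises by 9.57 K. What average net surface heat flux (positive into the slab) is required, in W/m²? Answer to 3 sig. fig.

316

Areal heat capacity C = 7.35×10^8 J m⁻² K⁻¹ (given).
Required heat per unit area: Q = C ΔT = 7.35×10^8 × 9.57 = 7.03×10^9 J/m².
Flux F = Q / Δt = 7.03×10^9 / 2.23×10^7 s = 316 W/m².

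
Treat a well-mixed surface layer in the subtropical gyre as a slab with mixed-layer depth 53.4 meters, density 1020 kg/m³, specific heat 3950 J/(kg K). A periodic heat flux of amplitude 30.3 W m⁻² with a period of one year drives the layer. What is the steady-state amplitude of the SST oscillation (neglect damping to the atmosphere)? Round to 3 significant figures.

0.707 K

Areal heat capacity C = ρ c_p D = 1020 × 3950 × 53.4 = 2.15×10^8 J m⁻² K⁻¹.
Angular frequency ω = 2π / T = 2π / 3.15×10^7 s = 1.99×10^-7 s⁻¹.
Cω = 2.15×10^8 × 1.99×10^-7 = 42.9 W/(m²·K).
Amplitude A = F₀ / (Cω) = 30.3 / 42.9 = 0.707 K.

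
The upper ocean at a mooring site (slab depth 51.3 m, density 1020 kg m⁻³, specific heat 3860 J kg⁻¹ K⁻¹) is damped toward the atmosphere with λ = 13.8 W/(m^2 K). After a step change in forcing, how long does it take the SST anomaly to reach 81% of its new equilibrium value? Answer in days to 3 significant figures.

Areal heat capacity C = ρ c_p D = 1020 × 3860 × 51.3 = 2.02×10^8 J/(m^2 K).
τ = C / λ = 2.02×10^8 / 13.8 = 1.46×10^7 s.
Fraction reached: 1 − e^(−t/τ) = 0.81 ⇒ t = −τ ln(1 − 0.81) = τ × 1.66.
t = 2.43×10^7 s = 281 days.

281 days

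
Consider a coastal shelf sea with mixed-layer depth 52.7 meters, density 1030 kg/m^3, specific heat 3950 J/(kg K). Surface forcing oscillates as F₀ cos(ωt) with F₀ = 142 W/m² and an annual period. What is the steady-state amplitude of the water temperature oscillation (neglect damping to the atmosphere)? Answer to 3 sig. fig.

3.32 K

Areal heat capacity C = ρ c_p D = 1030 × 3950 × 52.7 = 2.14×10^8 J/(m²·K).
Angular frequency ω = 2π / T = 2π / 3.15×10^7 s = 1.99×10^-7 s⁻¹.
Cω = 2.14×10^8 × 1.99×10^-7 = 42.7 W/(m²·K).
Amplitude A = F₀ / (Cω) = 142 / 42.7 = 3.32 K.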